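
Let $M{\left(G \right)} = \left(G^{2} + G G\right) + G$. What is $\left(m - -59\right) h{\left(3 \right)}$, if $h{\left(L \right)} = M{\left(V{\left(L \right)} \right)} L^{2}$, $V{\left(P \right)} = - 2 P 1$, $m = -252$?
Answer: $-114642$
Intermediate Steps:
$V{\left(P \right)} = - 2 P$
$M{\left(G \right)} = G + 2 G^{2}$ ($M{\left(G \right)} = \left(G^{2} + G^{2}\right) + G = 2 G^{2} + G = G + 2 G^{2}$)
$h{\left(L \right)} = - 2 L^{3} \left(1 - 4 L\right)$ ($h{\left(L \right)} = - 2 L \left(1 + 2 \left(- 2 L\right)\right) L^{2} = - 2 L \left(1 - 4 L\right) L^{2} = - 2 L^{3} \left(1 - 4 L\right)$)
$\left(m - -59\right) h{\left(3 \right)} = \left(-252 - -59\right) 3^{3} \left(-2 + 8 \cdot 3\right) = \left(-252 + 59\right) 27 \left(-2 + 24\right) = - 193 \cdot 27 \cdot 22 = \left(-193\right) 594 = -114642$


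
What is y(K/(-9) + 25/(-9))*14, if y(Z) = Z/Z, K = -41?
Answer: 14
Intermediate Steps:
y(Z) = 1
y(K/(-9) + 25/(-9))*14 = 1*14 = 14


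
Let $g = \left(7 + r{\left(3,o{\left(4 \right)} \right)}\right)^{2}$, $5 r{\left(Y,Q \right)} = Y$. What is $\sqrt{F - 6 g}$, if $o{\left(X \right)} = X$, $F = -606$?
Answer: $\frac{63 i \sqrt{6}}{5} \approx 30.864 i$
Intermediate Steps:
$r{\left(Y,Q \right)} = \frac{Y}{5}$
$g = \frac{1444}{25}$ ($g = \left(7 + \frac{1}{5} \cdot 3\right)^{2} = \left(7 + \frac{3}{5}\right)^{2} = \left(\frac{38}{5}\right)^{2} = \frac{1444}{25} \approx 57.76$)
$\sqrt{F - 6 g} = \sqrt{-606 - \frac{8664}{25}} = \sqrt{- \frac{23814}{25}} = \frac{63 i \sqrt{6}}{5}$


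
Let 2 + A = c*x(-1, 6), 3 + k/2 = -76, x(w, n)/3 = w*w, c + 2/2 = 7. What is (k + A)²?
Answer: 20164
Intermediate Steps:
c = 6 (c = -1 + 7 = 6)
x(w, n) = 3*w² (x(w, n) = 3*(w*w) = 3*w²)
k = -158 (k = -6 + 2*(-76) = -6 - 152 = -158)
A = 16 (A = -2 + 6*(3*(-1)²) = -2 + 6*(3*1) = -2 + 6*3 = -2 + 18 = 16)
(k + A)² = (-158 + 16)² = (-142)² = 20164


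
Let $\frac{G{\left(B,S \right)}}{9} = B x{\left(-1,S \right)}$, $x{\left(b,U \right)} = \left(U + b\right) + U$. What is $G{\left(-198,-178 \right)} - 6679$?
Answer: $629495$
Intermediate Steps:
$x{\left(b,U \right)} = b + 2 U$
$G{\left(B,S \right)} = 9 B \left(-1 + 2 S\right)$
$G{\left(-198,-178 \right)} - 6679 = 9 \left(-198\right) \left(-1 + 2 \left(-178\right)\right) - 6679 = 9 \left(-198\right) \left(-1 - 356\right) - 6679 = 9 \left(-198\right) \left(-357\right) - 6679 = 636174 - 6679 = 629495$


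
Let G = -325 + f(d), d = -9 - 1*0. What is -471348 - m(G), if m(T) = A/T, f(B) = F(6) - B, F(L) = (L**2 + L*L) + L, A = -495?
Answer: -112181319/238 ≈ -4.7135e+5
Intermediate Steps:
d = -9 (d = -9 + 0 = -9)
F(L) = L + 2*L**2 (F(L) = (L**2 + L**2) + L = 2*L**2 + L = L + 2*L**2)
f(B) = 78 - B (f(B) = 6*(1 + 2*6) - B = 6*(1 + 12) - B = 6*13 - B = 78 - B)
G = -238 (G = -325 + (78 - 1*(-9)) = -325 + (78 + 9) = -325 + 87 = -238)
m(T) = -495/T
-471348 - m(G) = -471348 - (-495)/(-238) = -471348 - (-495)*(-1)/238 = -471348 - 1*495/238 = -471348 - 495/238 = -112181319/238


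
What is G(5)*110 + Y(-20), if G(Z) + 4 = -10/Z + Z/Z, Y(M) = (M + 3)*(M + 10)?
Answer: -380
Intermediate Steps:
Y(M) = (3 + M)*(10 + M)
G(Z) = -3 - 10/Z (G(Z) = -4 + (-10/Z + Z/Z) = -4 + (-10/Z + 1) = -4 + (1 - 10/Z) = -3 - 10/Z)
G(5)*110 + Y(-20) = (-3 - 10/5)*110 + (30 + (-20)² + 13*(-20)) = (-3 - 10*⅕)*110 + (30 + 400 - 260) = (-3 - 2)*110 + 170 = -5*110 + 170 = -550 + 170 = -380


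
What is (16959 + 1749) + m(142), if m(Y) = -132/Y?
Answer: 1328202/71 ≈ 18707.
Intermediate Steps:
(16959 + 1749) + m(142) = (16959 + 1749) - 132/142 = 18708 - 132*1/142 = 18708 - 66/71 = 1328202/71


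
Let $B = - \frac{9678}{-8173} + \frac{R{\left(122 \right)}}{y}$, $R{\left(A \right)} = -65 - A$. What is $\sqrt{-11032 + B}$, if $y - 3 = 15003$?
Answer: $\frac{i \sqrt{165920866634669800962}}{122644038} \approx 105.03 i$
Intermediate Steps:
$y = 15006$ ($y = 3 + 15003 = 15006$)
$B = \frac{143699717}{122644038}$ ($B = - \frac{9678}{-8173} + \frac{-65 - 122}{15006} = \left(-9678\right) \left(- \frac{1}{8173}\right) + \left(-65 - 122\right) \frac{1}{15006} = \frac{9678}{8173} - \frac{187}{15006} = \frac{143699717}{122644038} \approx 1.1717$)
$\sqrt{-11032 + B} = \sqrt{-11032 + \frac{143699717}{122644038}} = \sqrt{- \frac{1352865327499}{122644038}} = \frac{i \sqrt{165920866634669800962}}{122644038}$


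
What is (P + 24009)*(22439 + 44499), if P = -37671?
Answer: -914506956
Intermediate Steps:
(P + 24009)*(22439 + 44499) = (-37671 + 24009)*(22439 + 44499) = -13662*66938 = -914506956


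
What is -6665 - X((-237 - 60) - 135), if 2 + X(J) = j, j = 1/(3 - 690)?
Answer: -4577480/687 ≈ -6663.0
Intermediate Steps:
j = -1/687 (j = 1/(-687) = -1/687 ≈ -0.0014556)
X(J) = -1375/687 (X(J) = -2 - 1/687 = -1375/687)
-6665 - X((-237 - 60) - 135) = -6665 - 1*(-1375/687) = -6665 + 1375/687 = -4577480/687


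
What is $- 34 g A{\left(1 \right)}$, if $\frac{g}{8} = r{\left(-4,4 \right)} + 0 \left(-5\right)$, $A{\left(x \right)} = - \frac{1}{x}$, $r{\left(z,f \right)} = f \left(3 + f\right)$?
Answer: $7616$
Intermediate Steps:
$g = 224$ ($g = 8 \left(4 \left(3 + 4\right) + 0 \left(-5\right)\right) = 8 \left(4 \cdot 7 + 0\right) = 8 \left(28 + 0\right) = 8 \cdot 28 = 224$)
$- 34 g A{\left(1 \right)} = \left(-34\right) 224 \left(- 1^{-1}\right) = - 7616 \left(\left(-1\right) 1\right) = \left(-7616\right) \left(-1\right) = 7616$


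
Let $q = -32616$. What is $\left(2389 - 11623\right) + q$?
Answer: $-41850$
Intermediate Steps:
$\left(2389 - 11623\right) + q = \left(2389 - 11623\right) - 32616 = -9234 - 32616 = -41850$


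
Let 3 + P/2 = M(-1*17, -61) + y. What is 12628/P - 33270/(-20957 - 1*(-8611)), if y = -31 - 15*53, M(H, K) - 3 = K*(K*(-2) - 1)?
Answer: 97547123/50661811 ≈ 1.9255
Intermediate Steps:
M(H, K) = 3 + K*(-1 - 2*K) (M(H, K) = 3 + K*(K*(-2) - 1) = 3 + K*(-2*K - 1) = 3 + K*(-1 - 2*K))
y = -826 (y = -31 - 795 = -826)
P = -16414 (P = -6 + 2*((3 - 1*(-61) - 2*(-61)**2) - 826) = -6 + 2*((3 + 61 - 2*3721) - 826) = -6 + 2*((3 + 61 - 7442) - 826) = -6 + 2*(-7378 - 826) = -6 + 2*(-8204) = -6 - 16408 = -16414)
12628/P - 33270/(-20957 - 1*(-8611)) = 12628/(-16414) - 33270/(-20957 - 1*(-8611)) = 12628*(-1/16414) - 33270/(-20957 + 8611) = -6314/8207 - 33270/(-12346) = -6314/8207 - 33270*(-1/12346) = -6314/8207 + 16635/6173 = 97547123/50661811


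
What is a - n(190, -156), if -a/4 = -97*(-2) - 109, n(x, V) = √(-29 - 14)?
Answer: -340 - I*√43 ≈ -340.0 - 6.5574*I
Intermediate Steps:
n(x, V) = I*√43 (n(x, V) = √(-43) = I*√43)
a = -340 (a = -4*(-97*(-2) - 109) = -4*(194 - 109) = -4*85 = -340)
a - n(190, -156) = -340 - I*√43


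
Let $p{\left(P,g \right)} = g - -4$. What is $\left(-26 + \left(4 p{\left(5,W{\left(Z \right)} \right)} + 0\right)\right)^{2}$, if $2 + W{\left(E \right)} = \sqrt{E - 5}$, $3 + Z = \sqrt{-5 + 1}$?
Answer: $4 \left(9 - 2 \sqrt{2} \sqrt{-4 + i}\right)^{2} \approx 145.48 - 378.42 i$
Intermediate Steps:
$Z = -3 + 2 i$ ($Z = -3 + \sqrt{-5 + 1} = -3 + \sqrt{-4} = -3 + 2 i \approx -3.0 + 2.0 i$)
$W{\left(E \right)} = -2 + \sqrt{-5 + E}$ ($W{\left(E \right)} = -2 + \sqrt{E - 5} = -2 + \sqrt{-5 + E}$)
$p{\left(P,g \right)} = 4 + g$ ($p{\left(P,g \right)} = g + 4 = 4 + g$)
$\left(-26 + \left(4 p{\left(5,W{\left(Z \right)} \right)} + 0\right)\right)^{2} = \left(-26 + \left(4 \left(4 - \left(2 - \sqrt{-5 - \left(3 - 2 i\right)}\right)\right) + 0\right)\right)^{2} = \left(-26 + \left(4 \left(4 - \left(2 - \sqrt{-8 + 2 i}\right)\right) + 0\right)\right)^{2} = \left(-26 + \left(4 \left(2 + \sqrt{-8 + 2 i}\right) + 0\right)\right)^{2} = \left(-26 + \left(\left(8 + 4 \sqrt{-8 + 2 i}\right) + 0\right)\right)^{2} = \left(-26 + \left(8 + 4 \sqrt{-8 + 2 i}\right)\right)^{2} = \left(-18 + 4 \sqrt{-8 + 2 i}\right)^{2}$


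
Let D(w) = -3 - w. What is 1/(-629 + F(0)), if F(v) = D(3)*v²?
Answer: -1/629 ≈ -0.0015898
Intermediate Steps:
F(v) = -6*v² (F(v) = (-3 - 1*3)*v² = (-3 - 3)*v² = -6*v²)
1/(-629 + F(0)) = 1/(-629 - 6*0²) = 1/(-629 - 6*0) = 1/(-629 + 0) = 1/(-629) = -1/629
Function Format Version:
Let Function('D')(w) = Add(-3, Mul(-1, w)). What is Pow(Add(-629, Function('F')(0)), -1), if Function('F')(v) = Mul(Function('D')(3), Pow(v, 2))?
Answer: Rational(-1, 629) ≈ -0.0015898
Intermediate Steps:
Function('F')(v) = Mul(-6, Pow(v, 2)) (Function('F')(v) = Mul(Add(-3, Mul(-1, 3)), Pow(v, 2)) = Mul(Add(-3, -3), Pow(v, 2)) = Mul(-6, Pow(v, 2)))
Pow(Add(-629, Function('F')(0)), -1) = Pow(Add(-629, Mul(-6, Pow(0, 2))), -1) = Pow(Add(-629, Mul(-6, 0)), -1) = Pow(Add(-629, 0), -1) = Pow(-629, -1) = Rational(-1, 629)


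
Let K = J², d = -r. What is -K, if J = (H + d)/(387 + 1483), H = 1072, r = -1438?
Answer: -63001/34969 ≈ -1.8016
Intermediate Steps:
d = 1438 (d = -1*(-1438) = 1438)
J = 251/187 (J = (1072 + 1438)/(387 + 1483) = 2510/1870 = 2510*(1/1870) = 251/187 ≈ 1.3422)
K = 63001/34969 (K = (251/187)² = 63001/34969 ≈ 1.8016)
-K = -1*63001/34969 = -63001/34969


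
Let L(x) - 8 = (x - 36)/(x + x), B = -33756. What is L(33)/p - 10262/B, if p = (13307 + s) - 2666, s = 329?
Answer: 124126919/407333652 ≈ 0.30473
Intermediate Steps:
L(x) = 8 + (-36 + x)/(2*x) (L(x) = 8 + (x - 36)/(x + x) = 8 + (-36 + x)/((2*x)) = 8 + (-36 + x)*(1/(2*x)) = 8 + (-36 + x)/(2*x))
p = 10970 (p = (13307 + 329) - 2666 = 13636 - 2666 = 10970)
L(33)/p - 10262/B = (17/2 - 18/33)/10970 - 10262/(-33756) = (17/2 - 18*1/33)*(1/10970) - 10262*(-1/33756) = (17/2 - 6/11)*(1/10970) + 5131/16878 = (175/22)*(1/10970) + 5131/16878 = 35/48268 + 5131/16878 = 124126919/407333652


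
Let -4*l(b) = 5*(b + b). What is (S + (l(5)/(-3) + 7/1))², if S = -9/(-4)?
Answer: 25921/144 ≈ 180.01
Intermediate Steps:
l(b) = -5*b/2 (l(b) = -5*(b + b)/4 = -5*2*b/4 = -5*b/2)
S = 9/4 (S = -9*(-¼) = 9/4 ≈ 2.2500)
(S + (l(5)/(-3) + 7/1))² = (9/4 + (-5/2*5/(-3) + 7/1))² = (9/4 + (-25/2*(-⅓) + 7*1))² = (9/4 + (25/6 + 7))² = (9/4 + 67/6)² = (161/12)² = 25921/144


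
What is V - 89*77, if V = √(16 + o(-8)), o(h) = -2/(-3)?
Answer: -6853 + 5*√6/3 ≈ -6848.9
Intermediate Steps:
o(h) = ⅔ (o(h) = -2*(-⅓) = ⅔)
V = 5*√6/3 (V = √(16 + ⅔) = √(50/3) = 5*√6/3 ≈ 4.0825)
V - 89*77 = 5*√6/3 - 89*77 = 5*√6/3 - 6853 = -6853 + 5*√6/3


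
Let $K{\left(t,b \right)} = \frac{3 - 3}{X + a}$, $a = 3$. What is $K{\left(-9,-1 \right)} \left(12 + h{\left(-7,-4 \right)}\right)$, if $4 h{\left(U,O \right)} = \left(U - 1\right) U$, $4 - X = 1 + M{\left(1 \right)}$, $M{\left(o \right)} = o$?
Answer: $0$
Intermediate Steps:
$X = 2$ ($X = 4 - \left(1 + 1\right) = 4 - 2 = 2$)
$K{\left(t,b \right)} = 0$ ($K{\left(t,b \right)} = \frac{3 - 3}{2 + 3} = \frac{0}{5} = 0 \cdot \frac{1}{5} = 0$)
$h{\left(U,O \right)} = \frac{U \left(-1 + U\right)}{4}$ ($h{\left(U,O \right)} = \frac{\left(U - 1\right) U}{4} = \frac{\left(-1 + U\right) U}{4} = \frac{U \left(-1 + U\right)}{4}$)
$K{\left(-9,-1 \right)} \left(12 + h{\left(-7,-4 \right)}\right) = 0 \left(12 + \frac{1}{4} \left(-7\right) \left(-1 - 7\right)\right) = 0 \left(12 + \frac{1}{4} \left(-7\right) \left(-8\right)\right) = 0 \left(12 + 14\right) = 0 \cdot 26 = 0$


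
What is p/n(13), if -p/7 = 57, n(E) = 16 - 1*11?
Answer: -399/5 ≈ -79.800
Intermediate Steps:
n(E) = 5 (n(E) = 16 - 11 = 5)
p = -399 (p = -7*57 = -399)
p/n(13) = -399/5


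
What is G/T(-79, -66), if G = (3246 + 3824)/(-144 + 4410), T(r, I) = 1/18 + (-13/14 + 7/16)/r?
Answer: 395920/14757 ≈ 26.829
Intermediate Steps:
T(r, I) = 1/18 - 55/(112*r) (T(r, I) = 1*(1/18) + (-13*1/14 + 7*(1/16))/r = 1/18 + (-13/14 + 7/16)/r = 1/18 - 55/(112*r))
G = 3535/2133 (G = 7070/4266 = 7070*(1/4266) = 3535/2133 ≈ 1.6573)
G/T(-79, -66) = 3535/(2133*(((1/1008)*(-495 + 56*(-79))/(-79)))) = 3535/(2133*(((1/1008)*(-1/79)*(-495 - 4424)))) = 3535/(2133*(((1/1008)*(-1/79)*(-4919)))) = 3535/(2133*(4919/79632)) = (3535/2133)*(79632/4919) = 395920/14757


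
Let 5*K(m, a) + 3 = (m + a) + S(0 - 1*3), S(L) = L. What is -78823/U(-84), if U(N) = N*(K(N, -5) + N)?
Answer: -78823/8652 ≈ -9.1104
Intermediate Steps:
K(m, a) = -6/5 + a/5 + m/5 (K(m, a) = -⅗ + ((m + a) + (0 - 1*3))/5 = -⅗ + ((a + m) + (0 - 3))/5 = -⅗ + ((a + m) - 3)/5 = -⅗ + (-3 + a + m)/5 = -⅗ + (-⅗ + a/5 + m/5) = -6/5 + a/5 + m/5)
U(N) = N*(-11/5 + 6*N/5) (U(N) = N*((-6/5 + (⅕)*(-5) + N/5) + N) = N*((-6/5 - 1 + N/5) + N) = N*((-11/5 + N/5) + N) = N*(-11/5 + 6*N/5))
-78823/U(-84) = -78823*(-5/(84*(-11 + 6*(-84)))) = -78823*(-5/(84*(-11 - 504))) = -78823/((⅕)*(-84)*(-515)) = -78823/8652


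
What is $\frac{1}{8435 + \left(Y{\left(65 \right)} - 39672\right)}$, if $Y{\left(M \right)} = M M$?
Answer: $- \frac{1}{27012} \approx -3.7021 \cdot 10^{-5}$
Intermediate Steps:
$Y{\left(M \right)} = M^{2}$
$\frac{1}{8435 + \left(Y{\left(65 \right)} - 39672\right)} = \frac{1}{8435 + \left(65^{2} - 39672\right)} = \frac{1}{8435 + \left(4225 - 39672\right)} = \frac{1}{8435 - 35447} = \frac{1}{-27012} = - \frac{1}{27012}$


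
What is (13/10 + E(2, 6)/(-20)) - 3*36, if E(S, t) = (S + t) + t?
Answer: -537/5 ≈ -107.40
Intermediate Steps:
E(S, t) = S + 2*t
(13/10 + E(2, 6)/(-20)) - 3*36 = (13/10 + (2 + 2*6)/(-20)) - 3*36 = (13*(1/10) + (2 + 12)*(-1/20)) - 108 = (13/10 + 14*(-1/20)) - 108 = (13/10 - 7/10) - 108 = 3/5 - 108 = -537/5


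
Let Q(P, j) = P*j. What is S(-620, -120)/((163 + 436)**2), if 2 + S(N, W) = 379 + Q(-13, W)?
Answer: 1937/358801 ≈ 0.0053985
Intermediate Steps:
S(N, W) = 377 - 13*W (S(N, W) = -2 + (379 - 13*W) = 377 - 13*W)
S(-620, -120)/((163 + 436)**2) = (377 - 13*(-120))/((163 + 436)**2) = (377 + 1560)/(599**2) = 1937/358801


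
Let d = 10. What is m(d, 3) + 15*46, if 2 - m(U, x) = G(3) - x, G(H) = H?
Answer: 692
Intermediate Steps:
m(U, x) = -1 + x (m(U, x) = 2 - (3 - x) = 2 + (-3 + x) = -1 + x)
m(d, 3) + 15*46 = (-1 + 3) + 15*46 = 2 + 690 = 692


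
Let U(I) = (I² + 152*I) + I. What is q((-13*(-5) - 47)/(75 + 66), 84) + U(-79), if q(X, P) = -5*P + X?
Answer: -294496/47 ≈ -6265.9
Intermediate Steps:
U(I) = I² + 153*I
q(X, P) = X - 5*P
q((-13*(-5) - 47)/(75 + 66), 84) + U(-79) = ((-13*(-5) - 47)/(75 + 66) - 5*84) - 79*(153 - 79) = ((65 - 47)/141 - 420) - 79*74 = (18*(1/141) - 420) - 5846 = (6/47 - 420) - 5846 = -19734/47 - 5846 = -294496/47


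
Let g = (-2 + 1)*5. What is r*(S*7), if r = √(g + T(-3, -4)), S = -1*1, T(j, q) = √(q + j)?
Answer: -7*√(-5 + I*√7) ≈ -4.0116 - 16.158*I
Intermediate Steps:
T(j, q) = √(j + q)
g = -5 (g = -1*5 = -5)
S = -1
r = √(-5 + I*√7) (r = √(-5 + √(-3 - 4)) = √(-5 + √(-7)) = √(-5 + I*√7) ≈ 0.57309 + 2.3083*I)
r*(S*7) = √(-5 + I*√7)*(-1*7) = √(-5 + I*√7)*(-7) = -7*√(-5 + I*√7)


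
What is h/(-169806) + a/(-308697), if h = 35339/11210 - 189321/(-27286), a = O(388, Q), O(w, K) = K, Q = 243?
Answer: -1131177387475099/1336132974138599910 ≈ -0.00084661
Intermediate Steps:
a = 243
h = 771637091/76469015 (h = 35339*(1/11210) - 189321*(-1/27286) = 35339/11210 + 189321/27286 = 771637091/76469015 ≈ 10.091)
h/(-169806) + a/(-308697) = (771637091/76469015)/(-169806) + 243/(-308697) = (771637091/76469015)*(-1/169806) + 243*(-1/308697) = -771637091/12984897561090 - 81/102899 = -1131177387475099/1336132974138599910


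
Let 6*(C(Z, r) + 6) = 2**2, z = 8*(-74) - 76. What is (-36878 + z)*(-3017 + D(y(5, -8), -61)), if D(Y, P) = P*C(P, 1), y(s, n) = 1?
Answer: 303183950/3 ≈ 1.0106e+8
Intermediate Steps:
z = -668 (z = -592 - 76 = -668)
C(Z, r) = -16/3 (C(Z, r) = -6 + (1/6)*2**2 = -6 + (1/6)*4 = -6 + 2/3 = -16/3)
D(Y, P) = -16*P/3 (D(Y, P) = P*(-16/3) = -16*P/3)
(-36878 + z)*(-3017 + D(y(5, -8), -61)) = (-36878 - 668)*(-3017 - 16/3*(-61)) = -37546*(-3017 + 976/3) = -37546*(-8075/3) = 303183950/3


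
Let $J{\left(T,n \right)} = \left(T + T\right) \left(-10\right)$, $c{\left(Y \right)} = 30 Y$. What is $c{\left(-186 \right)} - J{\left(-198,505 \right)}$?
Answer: $-9540$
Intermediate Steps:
$J{\left(T,n \right)} = - 20 T$ ($J{\left(T,n \right)} = 2 T \left(-10\right) = - 20 T$)
$c{\left(-186 \right)} - J{\left(-198,505 \right)} = 30 \left(-186\right) - \left(-20\right) \left(-198\right) = -5580 - 3960 = -9540$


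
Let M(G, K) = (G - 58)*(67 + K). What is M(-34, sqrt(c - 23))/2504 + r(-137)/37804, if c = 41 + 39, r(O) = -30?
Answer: -7284343/2958163 - 23*sqrt(57)/626 ≈ -2.7398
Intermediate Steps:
c = 80
M(G, K) = (-58 + G)*(67 + K)
M(-34, sqrt(c - 23))/2504 + r(-137)/37804 = (-3886 - 58*sqrt(80 - 23) + 67*(-34) - 34*sqrt(80 - 23))/2504 - 30/37804 = (-3886 - 58*sqrt(57) - 2278 - 34*sqrt(57))*(1/2504) - 30*1/37804 = (-6164 - 92*sqrt(57))*(1/2504) - 15/18902 = (-1541/626 - 23*sqrt(57)/626) - 15/18902 = -7284343/2958163 - 23*sqrt(57)/626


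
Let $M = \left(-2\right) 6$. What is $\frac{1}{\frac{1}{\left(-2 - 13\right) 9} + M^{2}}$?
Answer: $\frac{135}{19439} \approx 0.0069448$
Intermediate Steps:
$M = -12$
$\frac{1}{\frac{1}{\left(-2 - 13\right) 9} + M^{2}} = \frac{1}{\frac{1}{\left(-2 - 13\right) 9} + \left(-12\right)^{2}} = \frac{1}{\frac{1}{\left(-15\right) 9} + 144} = \frac{1}{\frac{1}{-135} + 144} = \frac{1}{- \frac{1}{135} + 144} = \frac{1}{\frac{19439}{135}} = \frac{135}{19439}$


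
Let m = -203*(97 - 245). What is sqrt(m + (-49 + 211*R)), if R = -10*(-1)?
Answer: sqrt(32105) ≈ 179.18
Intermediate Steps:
R = 10
m = 30044 (m = -203*(-148) = 30044)
sqrt(m + (-49 + 211*R)) = sqrt(30044 + (-49 + 211*10)) = sqrt(30044 + (-49 + 2110)) = sqrt(30044 + 2061) = sqrt(32105)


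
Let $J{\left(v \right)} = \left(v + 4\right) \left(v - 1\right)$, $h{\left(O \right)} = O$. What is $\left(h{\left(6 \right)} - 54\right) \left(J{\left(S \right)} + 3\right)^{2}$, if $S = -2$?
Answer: $-432$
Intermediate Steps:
$J{\left(v \right)} = \left(-1 + v\right) \left(4 + v\right)$ ($J{\left(v \right)} = \left(4 + v\right) \left(-1 + v\right) = \left(-1 + v\right) \left(4 + v\right)$)
$\left(h{\left(6 \right)} - 54\right) \left(J{\left(S \right)} + 3\right)^{2} = \left(6 - 54\right) \left(\left(-4 + \left(-2\right)^{2} + 3 \left(-2\right)\right) + 3\right)^{2} = - 48 \left(\left(-4 + 4 - 6\right) + 3\right)^{2} = - 48 \left(-6 + 3\right)^{2} = - 48 \left(-3\right)^{2} = \left(-48\right) 9 = -432$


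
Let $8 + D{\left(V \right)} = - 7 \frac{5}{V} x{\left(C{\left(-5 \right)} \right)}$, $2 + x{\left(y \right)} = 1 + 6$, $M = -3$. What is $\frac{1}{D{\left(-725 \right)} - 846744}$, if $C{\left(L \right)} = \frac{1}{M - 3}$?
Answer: $- \frac{29}{24555801} \approx -1.181 \cdot 10^{-6}$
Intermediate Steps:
$C{\left(L \right)} = - \frac{1}{6}$ ($C{\left(L \right)} = \frac{1}{-3 - 3} = \frac{1}{-6} = - \frac{1}{6}$)
$x{\left(y \right)} = 5$ ($x{\left(y \right)} = -2 + \left(1 + 6\right) = -2 + 7 = 5$)
$D{\left(V \right)} = -8 - \frac{175}{V}$ ($D{\left(V \right)} = -8 + - 7 \frac{5}{V} 5 = -8 + - \frac{35}{V} 5 = -8 - \frac{175}{V}$)
$\frac{1}{D{\left(-725 \right)} - 846744} = \frac{1}{\left(-8 - \frac{175}{-725}\right) - 846744} = \frac{1}{\left(-8 - - \frac{7}{29}\right) - 846744} = \frac{1}{\left(-8 + \frac{7}{29}\right) - 846744} = \frac{1}{- \frac{225}{29} - 846744} = \frac{1}{- \frac{24555801}{29}} = - \frac{29}{24555801}$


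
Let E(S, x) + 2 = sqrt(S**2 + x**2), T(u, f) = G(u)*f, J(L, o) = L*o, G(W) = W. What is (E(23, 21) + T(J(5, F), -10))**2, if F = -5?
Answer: (248 + sqrt(970))**2 ≈ 77922.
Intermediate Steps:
T(u, f) = f*u (T(u, f) = u*f = f*u)
E(S, x) = -2 + sqrt(S**2 + x**2)
(E(23, 21) + T(J(5, F), -10))**2 = ((-2 + sqrt(23**2 + 21**2)) - 50*(-5))**2 = ((-2 + sqrt(529 + 441)) - 10*(-25))**2 = ((-2 + sqrt(970)) + 250)**2 = (248 + sqrt(970))**2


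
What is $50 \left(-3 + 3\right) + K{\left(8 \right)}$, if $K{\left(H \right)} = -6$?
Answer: $-6$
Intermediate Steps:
$50 \left(-3 + 3\right) + K{\left(8 \right)} = 50 \left(-3 + 3\right) - 6 = 50 \cdot 0 - 6 = 0 - 6 = -6$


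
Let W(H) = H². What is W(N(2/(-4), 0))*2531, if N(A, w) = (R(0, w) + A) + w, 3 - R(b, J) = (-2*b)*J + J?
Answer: 63275/4 ≈ 15819.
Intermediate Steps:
R(b, J) = 3 - J + 2*J*b (R(b, J) = 3 - ((-2*b)*J + J) = 3 - (-2*J*b + J) = 3 - (J - 2*J*b) = 3 + (-J + 2*J*b) = 3 - J + 2*J*b)
N(A, w) = 3 + A (N(A, w) = ((3 - w + 2*w*0) + A) + w = ((3 - w + 0) + A) + w = ((3 - w) + A) + w = (3 + A - w) + w = 3 + A)
W(N(2/(-4), 0))*2531 = (3 + 2/(-4))²*2531 = (3 + 2*(-¼))²*2531 = (3 - ½)²*2531 = (5/2)²*2531 = (25/4)*2531 = 63275/4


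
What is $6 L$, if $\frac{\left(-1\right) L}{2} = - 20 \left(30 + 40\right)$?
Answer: $16800$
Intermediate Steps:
$L = 2800$ ($L = - 2 \left(- 20 \left(30 + 40\right)\right) = - 2 \left(\left(-20\right) 70\right) = \left(-2\right) \left(-1400\right) = 2800$)
$6 L = 6 \cdot 2800 = 16800$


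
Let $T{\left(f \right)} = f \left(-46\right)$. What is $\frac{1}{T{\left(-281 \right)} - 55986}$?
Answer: $- \frac{1}{43060} \approx -2.3223 \cdot 10^{-5}$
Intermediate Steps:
$T{\left(f \right)} = - 46 f$
$\frac{1}{T{\left(-281 \right)} - 55986} = \frac{1}{\left(-46\right) \left(-281\right) - 55986} = \frac{1}{12926 - 55986} = \frac{1}{-43060} = - \frac{1}{43060}$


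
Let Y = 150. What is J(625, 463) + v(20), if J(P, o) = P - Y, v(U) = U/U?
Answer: 476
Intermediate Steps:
v(U) = 1
J(P, o) = -150 + P (J(P, o) = P - 1*150 = P - 150 = -150 + P)
J(625, 463) + v(20) = (-150 + 625) + 1 = 475 + 1 = 476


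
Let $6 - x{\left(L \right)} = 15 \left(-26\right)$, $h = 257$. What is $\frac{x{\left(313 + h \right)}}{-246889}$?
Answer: $- \frac{396}{246889} \approx -0.001604$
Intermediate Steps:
$x{\left(L \right)} = 396$ ($x{\left(L \right)} = 6 - 15 \left(-26\right) = 6 - -390 = 6 + 390 = 396$)
$\frac{x{\left(313 + h \right)}}{-246889} = \frac{396}{-246889} = 396 \left(- \frac{1}{246889}\right) = - \frac{396}{246889}$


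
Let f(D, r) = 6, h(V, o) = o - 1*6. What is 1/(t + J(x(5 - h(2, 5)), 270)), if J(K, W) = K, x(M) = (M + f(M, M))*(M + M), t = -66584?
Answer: -1/66440 ≈ -1.5051e-5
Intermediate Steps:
h(V, o) = -6 + o (h(V, o) = o - 6 = -6 + o)
x(M) = 2*M*(6 + M) (x(M) = (M + 6)*(M + M) = (6 + M)*(2*M) = 2*M*(6 + M))
1/(t + J(x(5 - h(2, 5)), 270)) = 1/(-66584 + 2*(5 - (-6 + 5))*(6 + (5 - (-6 + 5)))) = 1/(-66584 + 2*(5 - 1*(-1))*(6 + (5 - 1*(-1)))) = 1/(-66584 + 2*(5 + 1)*(6 + (5 + 1))) = 1/(-66584 + 2*6*(6 + 6)) = 1/(-66584 + 2*6*12) = 1/(-66584 + 144) = 1/(-66440) = -1/66440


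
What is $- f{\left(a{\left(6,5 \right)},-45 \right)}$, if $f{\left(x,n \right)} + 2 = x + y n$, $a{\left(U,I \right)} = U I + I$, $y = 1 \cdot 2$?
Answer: $57$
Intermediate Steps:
$y = 2$
$a{\left(U,I \right)} = I + I U$ ($a{\left(U,I \right)} = I U + I = I + I U$)
$f{\left(x,n \right)} = -2 + x + 2 n$ ($f{\left(x,n \right)} = -2 + \left(x + 2 n\right) = -2 + x + 2 n$)
$- f{\left(a{\left(6,5 \right)},-45 \right)} = - (-2 + 5 \left(1 + 6\right) + 2 \left(-45\right)) = - (-2 + 5 \cdot 7 - 90) = - (-2 + 35 - 90) = \left(-1\right) \left(-57\right) = 57$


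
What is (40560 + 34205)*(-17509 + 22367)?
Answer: 363208370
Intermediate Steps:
(40560 + 34205)*(-17509 + 22367) = 74765*4858 = 363208370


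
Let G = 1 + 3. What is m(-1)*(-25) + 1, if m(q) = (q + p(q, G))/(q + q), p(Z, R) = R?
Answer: 77/2 ≈ 38.500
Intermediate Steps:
G = 4
m(q) = (4 + q)/(2*q) (m(q) = (q + 4)/(q + q) = (4 + q)/((2*q)) = (4 + q)*(1/(2*q)) = (4 + q)/(2*q))
m(-1)*(-25) + 1 = ((½)*(4 - 1)/(-1))*(-25) + 1 = ((½)*(-1)*3)*(-25) + 1 = -3/2*(-25) + 1 = 75/2 + 1 = 77/2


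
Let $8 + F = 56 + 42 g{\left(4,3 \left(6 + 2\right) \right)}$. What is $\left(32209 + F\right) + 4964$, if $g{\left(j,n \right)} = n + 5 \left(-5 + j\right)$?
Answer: $38019$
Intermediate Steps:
$g{\left(j,n \right)} = -25 + n + 5 j$ ($g{\left(j,n \right)} = n + \left(-25 + 5 j\right) = -25 + n + 5 j$)
$F = 846$ ($F = -8 + \left(56 + 42 \left(-25 + 3 \left(6 + 2\right) + 5 \cdot 4\right)\right) = -8 + \left(56 + 42 \left(-25 + 3 \cdot 8 + 20\right)\right) = -8 + \left(56 + 42 \left(-25 + 24 + 20\right)\right) = -8 + \left(56 + 42 \cdot 19\right) = -8 + \left(56 + 798\right) = -8 + 854 = 846$)
$\left(32209 + F\right) + 4964 = \left(32209 + 846\right) + 4964 = 33055 + 4964 = 38019$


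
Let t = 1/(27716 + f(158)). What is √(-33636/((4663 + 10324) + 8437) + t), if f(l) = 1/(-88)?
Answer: I*√2034220888804087630/1190235416 ≈ 1.1983*I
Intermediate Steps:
f(l) = -1/88
t = 88/2439007 (t = 1/(27716 - 1/88) = 1/(2439007/88) = 88/2439007 ≈ 3.6080e-5)
√(-33636/((4663 + 10324) + 8437) + t) = √(-33636/((4663 + 10324) + 8437) + 88/2439007) = √(-33636/(14987 + 8437) + 88/2439007) = √(-33636/23424 + 88/2439007) = √(-33636*1/23424 + 88/2439007) = √(-2803/1952 + 88/2439007) = √(-6836364845/4760941664) = I*√2034220888804087630/1190235416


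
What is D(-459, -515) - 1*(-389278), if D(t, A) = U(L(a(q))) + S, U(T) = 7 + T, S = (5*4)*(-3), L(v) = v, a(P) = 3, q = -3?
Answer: 389228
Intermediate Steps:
S = -60 (S = 20*(-3) = -60)
D(t, A) = -50 (D(t, A) = (7 + 3) - 60 = 10 - 60 = -50)
D(-459, -515) - 1*(-389278) = -50 - 1*(-389278) = -50 + 389278 = 389228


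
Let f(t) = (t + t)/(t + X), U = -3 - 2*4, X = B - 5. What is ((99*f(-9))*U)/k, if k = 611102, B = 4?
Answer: -9801/3055510 ≈ -0.0032076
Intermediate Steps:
X = -1 (X = 4 - 5 = -1)
U = -11 (U = -3 - 8 = -11)
f(t) = 2*t/(-1 + t) (f(t) = (t + t)/(t - 1) = (2*t)/(-1 + t) = 2*t/(-1 + t))
((99*f(-9))*U)/k = ((99*(2*(-9)/(-1 - 9)))*(-11))/611102 = ((99*(2*(-9)/(-10)))*(-11))*(1/611102) = ((99*(2*(-9)*(-⅒)))*(-11))*(1/611102) = ((99*(9/5))*(-11))*(1/611102) = ((891/5)*(-11))*(1/611102) = -9801/5*1/611102 = -9801/3055510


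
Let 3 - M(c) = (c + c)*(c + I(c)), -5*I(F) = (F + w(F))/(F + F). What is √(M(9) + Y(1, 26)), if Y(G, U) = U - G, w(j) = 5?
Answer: 4*I*√205/5 ≈ 11.454*I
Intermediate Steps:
I(F) = -(5 + F)/(10*F) (I(F) = -(F + 5)/(5*(F + F)) = -(5 + F)/(5*(2*F)) = -(5 + F)*1/(2*F)/5 = -(5 + F)/(10*F))
M(c) = 3 - 2*c*(c + (-5 - c)/(10*c)) (M(c) = 3 - (c + c)*(c + (-5 - c)/(10*c)) = 3 - 2*c*(c + (-5 - c)/(10*c)))
√(M(9) + Y(1, 26)) = √((4 - 2*9² + (⅕)*9) + (26 - 1*1)) = √((4 - 2*81 + 9/5) + (26 - 1)) = √((4 - 162 + 9/5) + 25) = √(-781/5 + 25) = √(-656/5) = 4*I*√205/5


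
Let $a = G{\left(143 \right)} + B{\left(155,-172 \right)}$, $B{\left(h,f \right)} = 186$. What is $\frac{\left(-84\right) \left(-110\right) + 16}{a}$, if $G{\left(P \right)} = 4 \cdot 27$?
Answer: $\frac{4628}{147} \approx 31.483$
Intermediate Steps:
$G{\left(P \right)} = 108$
$a = 294$ ($a = 108 + 186 = 294$)
$\frac{\left(-84\right) \left(-110\right) + 16}{a} = \frac{\left(-84\right) \left(-110\right) + 16}{294} = \left(9240 + 16\right) \frac{1}{294} = 9256 \cdot \frac{1}{294} = \frac{4628}{147}$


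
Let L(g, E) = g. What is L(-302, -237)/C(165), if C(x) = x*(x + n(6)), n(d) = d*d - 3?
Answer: -151/16335 ≈ -0.0092440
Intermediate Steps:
n(d) = -3 + d² (n(d) = d² - 3 = -3 + d²)
C(x) = x*(33 + x) (C(x) = x*(x + (-3 + 6²)) = x*(x + (-3 + 36)) = x*(x + 33) = x*(33 + x))
L(-302, -237)/C(165) = -302*1/(165*(33 + 165)) = -302/(165*198) = -302/32670 = -302*1/32670 = -151/16335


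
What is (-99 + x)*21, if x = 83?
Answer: -336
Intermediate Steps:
(-99 + x)*21 = (-99 + 83)*21 = -16*21 = -336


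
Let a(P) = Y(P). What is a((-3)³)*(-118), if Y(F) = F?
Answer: 3186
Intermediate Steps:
a(P) = P
a((-3)³)*(-118) = (-3)³*(-118) = -27*(-118) = 3186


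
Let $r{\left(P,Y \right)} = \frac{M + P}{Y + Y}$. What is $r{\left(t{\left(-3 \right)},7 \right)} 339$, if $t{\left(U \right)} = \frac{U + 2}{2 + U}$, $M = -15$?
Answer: $-339$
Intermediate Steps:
$t{\left(U \right)} = 1$ ($t{\left(U \right)} = \frac{2 + U}{2 + U} = 1$)
$r{\left(P,Y \right)} = \frac{-15 + P}{2 Y}$ ($r{\left(P,Y \right)} = \frac{-15 + P}{Y + Y} = \frac{-15 + P}{2 Y}$)
$r{\left(t{\left(-3 \right)},7 \right)} 339 = \frac{-15 + 1}{2 \cdot 7} \cdot 339 = \frac{1}{2} \cdot \frac{1}{7} \left(-14\right) 339 = \left(-1\right) 339 = -339$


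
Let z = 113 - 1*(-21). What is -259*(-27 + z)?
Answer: -27713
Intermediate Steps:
z = 134 (z = 113 + 21 = 134)
-259*(-27 + z) = -259*(-27 + 134) = -259*107 = -27713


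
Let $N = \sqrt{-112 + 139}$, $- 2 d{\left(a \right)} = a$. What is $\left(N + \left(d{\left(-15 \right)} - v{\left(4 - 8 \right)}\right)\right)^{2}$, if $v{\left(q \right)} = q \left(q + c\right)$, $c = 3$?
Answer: $\frac{157}{4} + 21 \sqrt{3} \approx 75.623$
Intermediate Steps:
$d{\left(a \right)} = - \frac{a}{2}$
$N = 3 \sqrt{3}$ ($N = \sqrt{27} = 3 \sqrt{3} \approx 5.1962$)
$v{\left(q \right)} = q \left(3 + q\right)$ ($v{\left(q \right)} = q \left(q + 3\right) = q \left(3 + q\right)$)
$\left(N + \left(d{\left(-15 \right)} - v{\left(4 - 8 \right)}\right)\right)^{2} = \left(3 \sqrt{3} - \left(- \frac{15}{2} + \left(4 - 8\right) \left(3 + \left(4 - 8\right)\right)\right)\right)^{2} = \left(3 \sqrt{3} + \left(\frac{15}{2} - \left(4 - 8\right) \left(3 + \left(4 - 8\right)\right)\right)\right)^{2} = \left(3 \sqrt{3} + \left(\frac{15}{2} - - 4 \left(3 - 4\right)\right)\right)^{2} = \left(3 \sqrt{3} + \left(\frac{15}{2} - \left(-4\right) \left(-1\right)\right)\right)^{2} = \left(3 \sqrt{3} + \left(\frac{15}{2} - 4\right)\right)^{2} = \left(3 \sqrt{3} + \frac{7}{2}\right)^{2} = \left(\frac{7}{2} + 3 \sqrt{3}\right)^{2}$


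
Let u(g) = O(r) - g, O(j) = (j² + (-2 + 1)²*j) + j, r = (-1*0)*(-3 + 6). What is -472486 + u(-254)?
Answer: -472232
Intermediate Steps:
r = 0 (r = 0*3 = 0)
O(j) = j² + 2*j (O(j) = (j² + (-1)²*j) + j = (j² + 1*j) + j = (j² + j) + j = (j + j²) + j = j² + 2*j)
u(g) = -g (u(g) = 0*(2 + 0) - g = 0*2 - g = 0 - g = -g)
-472486 + u(-254) = -472486 - 1*(-254) = -472486 + 254 = -472232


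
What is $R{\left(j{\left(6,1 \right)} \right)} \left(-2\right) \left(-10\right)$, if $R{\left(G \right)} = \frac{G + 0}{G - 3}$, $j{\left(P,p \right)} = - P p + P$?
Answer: $0$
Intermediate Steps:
$j{\left(P,p \right)} = P - P p$ ($j{\left(P,p \right)} = - P p + P = P - P p$)
$R{\left(G \right)} = \frac{G}{-3 + G}$
$R{\left(j{\left(6,1 \right)} \right)} \left(-2\right) \left(-10\right) = \frac{6 \left(1 - 1\right)}{-3 + 6 \left(1 - 1\right)} \left(-2\right) \left(-10\right) = \frac{6 \cdot 0}{-3 + 6 \cdot 0} \left(-2\right) \left(-10\right) = \frac{0}{-3 + 0} \left(-2\right) \left(-10\right) = \frac{0}{-3} \left(-2\right) \left(-10\right) = 0 \left(- \frac{1}{3}\right) \left(-2\right) \left(-10\right) = 0 \left(-2\right) \left(-10\right) = 0 \left(-10\right) = 0$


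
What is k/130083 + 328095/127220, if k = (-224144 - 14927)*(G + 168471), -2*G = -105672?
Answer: -448728266367497/1103277284 ≈ -4.0672e+5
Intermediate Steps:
G = 52836 (G = -1/2*(-105672) = 52836)
k = -52908085797 (k = (-224144 - 14927)*(52836 + 168471) = -239071*221307 = -52908085797)
k/130083 + 328095/127220 = -52908085797/130083 + 328095/127220 = -52908085797*1/130083 + 328095*(1/127220) = -17636028599/43361 + 65619/25444 = -448728266367497/1103277284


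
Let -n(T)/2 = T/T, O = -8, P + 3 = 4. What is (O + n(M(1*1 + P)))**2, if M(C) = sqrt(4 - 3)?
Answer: 100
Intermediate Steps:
P = 1 (P = -3 + 4 = 1)
M(C) = 1 (M(C) = sqrt(1) = 1)
n(T) = -2 (n(T) = -2*T/T = -2*1 = -2)
(O + n(M(1*1 + P)))**2 = (-8 - 2)**2 = (-10)**2 = 100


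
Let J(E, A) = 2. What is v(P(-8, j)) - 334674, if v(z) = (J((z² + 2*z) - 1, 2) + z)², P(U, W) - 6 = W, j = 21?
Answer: -333833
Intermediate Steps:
P(U, W) = 6 + W
v(z) = (2 + z)²
v(P(-8, j)) - 334674 = (2 + (6 + 21))² - 334674 = (2 + 27)² - 334674 = 29² - 334674 = 841 - 334674 = -333833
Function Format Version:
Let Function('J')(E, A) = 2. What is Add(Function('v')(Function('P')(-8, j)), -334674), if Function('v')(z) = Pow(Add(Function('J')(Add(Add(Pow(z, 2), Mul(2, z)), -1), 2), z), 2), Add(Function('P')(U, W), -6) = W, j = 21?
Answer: -333833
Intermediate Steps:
Function('P')(U, W) = Add(6, W)
Function('v')(z) = Pow(Add(2, z), 2)
Add(Function('v')(Function('P')(-8, j)), -334674) = Add(Pow(Add(2, Add(6, 21)), 2), -334674) = Add(Pow(Add(2, 27), 2), -334674) = Add(Pow(29, 2), -334674) = Add(841, -334674) = -333833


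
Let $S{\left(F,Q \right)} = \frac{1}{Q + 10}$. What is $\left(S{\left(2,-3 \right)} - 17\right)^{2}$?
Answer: $\frac{13924}{49} \approx 284.16$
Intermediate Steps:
$S{\left(F,Q \right)} = \frac{1}{10 + Q}$
$\left(S{\left(2,-3 \right)} - 17\right)^{2} = \left(\frac{1}{10 - 3} - 17\right)^{2} = \left(\frac{1}{7} - 17\right)^{2} = \left(- \frac{118}{7}\right)^{2} = \frac{13924}{49}$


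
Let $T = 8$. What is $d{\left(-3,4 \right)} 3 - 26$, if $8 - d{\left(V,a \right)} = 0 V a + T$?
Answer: $-26$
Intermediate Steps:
$d{\left(V,a \right)} = 0$ ($d{\left(V,a \right)} = 8 - \left(0 V a + 8\right) = 8 - \left(0 a + 8\right) = 8 - \left(0 + 8\right) = 8 - 8 = 0$)
$d{\left(-3,4 \right)} 3 - 26 = 0 \cdot 3 - 26 = 0 - 26 = -26$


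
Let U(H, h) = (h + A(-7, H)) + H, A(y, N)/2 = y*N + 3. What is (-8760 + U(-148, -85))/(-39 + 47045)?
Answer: -6915/47006 ≈ -0.14711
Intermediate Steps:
A(y, N) = 6 + 2*N*y (A(y, N) = 2*(y*N + 3) = 2*(N*y + 3) = 2*(3 + N*y) = 6 + 2*N*y)
U(H, h) = 6 + h - 13*H (U(H, h) = (h + (6 + 2*H*(-7))) + H = (h + (6 - 14*H)) + H = (6 + h - 14*H) + H = 6 + h - 13*H)
(-8760 + U(-148, -85))/(-39 + 47045) = (-8760 + (6 - 85 - 13*(-148)))/(-39 + 47045) = (-8760 + (6 - 85 + 1924))/47006 = (-8760 + 1845)*(1/47006) = -6915*1/47006 = -6915/47006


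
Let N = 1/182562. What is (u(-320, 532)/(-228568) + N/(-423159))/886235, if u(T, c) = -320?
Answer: 3090110105749/1956087626023401331230 ≈ 1.5797e-9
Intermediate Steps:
N = 1/182562 ≈ 5.4776e-6
(u(-320, 532)/(-228568) + N/(-423159))/886235 = (-320/(-228568) + (1/182562)/(-423159))/886235 = (-320*(-1/228568) + (1/182562)*(-1/423159))*(1/886235) = (40/28571 - 1/77252753358)*(1/886235) = (3090110105749/2207188416191418)*(1/886235) = 3090110105749/1956087626023401331230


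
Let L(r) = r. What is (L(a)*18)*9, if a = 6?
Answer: 972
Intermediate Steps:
(L(a)*18)*9 = (6*18)*9 = 108*9 = 972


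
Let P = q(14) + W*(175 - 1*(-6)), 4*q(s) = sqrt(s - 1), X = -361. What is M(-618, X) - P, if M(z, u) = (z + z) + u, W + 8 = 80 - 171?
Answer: 16322 - sqrt(13)/4 ≈ 16321.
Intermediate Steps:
W = -99 (W = -8 + (80 - 171) = -8 - 91 = -99)
M(z, u) = u + 2*z (M(z, u) = 2*z + u = u + 2*z)
q(s) = sqrt(-1 + s)/4 (q(s) = sqrt(s - 1)/4 = sqrt(-1 + s)/4)
P = -17919 + sqrt(13)/4 (P = sqrt(-1 + 14)/4 - 99*(175 - 1*(-6)) = sqrt(13)/4 - 99*(175 + 6) = sqrt(13)/4 - 99*181 = sqrt(13)/4 - 17919 = -17919 + sqrt(13)/4 ≈ -17918.)
M(-618, X) - P = (-361 + 2*(-618)) - (-17919 + sqrt(13)/4) = (-361 - 1236) + (17919 - sqrt(13)/4) = -1597 + (17919 - sqrt(13)/4) = 16322 - sqrt(13)/4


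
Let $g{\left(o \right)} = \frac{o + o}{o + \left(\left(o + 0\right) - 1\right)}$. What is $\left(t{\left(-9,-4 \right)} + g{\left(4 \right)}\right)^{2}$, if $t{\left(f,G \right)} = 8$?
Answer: $\frac{4096}{49} \approx 83.592$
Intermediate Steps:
$g{\left(o \right)} = \frac{2 o}{-1 + 2 o}$ ($g{\left(o \right)} = \frac{2 o}{o + \left(o - 1\right)} = \frac{2 o}{o + \left(-1 + o\right)} = \frac{2 o}{-1 + 2 o}$)
$\left(t{\left(-9,-4 \right)} + g{\left(4 \right)}\right)^{2} = \left(8 + 2 \cdot 4 \frac{1}{-1 + 2 \cdot 4}\right)^{2} = \left(8 + 2 \cdot 4 \frac{1}{-1 + 8}\right)^{2} = \left(8 + 2 \cdot 4 \cdot \frac{1}{7}\right)^{2} = \left(8 + \frac{8}{7}\right)^{2} = \left(\frac{64}{7}\right)^{2} = \frac{4096}{49}$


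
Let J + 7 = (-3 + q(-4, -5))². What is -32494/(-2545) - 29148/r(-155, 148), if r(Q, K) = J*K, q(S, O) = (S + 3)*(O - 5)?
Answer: 1521441/188330 ≈ 8.0786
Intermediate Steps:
q(S, O) = (-5 + O)*(3 + S) (q(S, O) = (3 + S)*(-5 + O) = (-5 + O)*(3 + S))
J = 42 (J = -7 + (-3 + (-15 - 5*(-4) + 3*(-5) - 5*(-4)))² = -7 + (-3 + (-15 + 20 - 15 + 20))² = -7 + (-3 + 10)² = -7 + 7² = -7 + 49 = 42)
r(Q, K) = 42*K
-32494/(-2545) - 29148/r(-155, 148) = -32494/(-2545) - 29148/(42*148) = -32494*(-1/2545) - 29148/6216 = 32494/2545 - 29148*1/6216 = 32494/2545 - 347/74 = 1521441/188330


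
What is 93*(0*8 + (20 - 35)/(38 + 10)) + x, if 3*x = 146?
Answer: 941/48 ≈ 19.604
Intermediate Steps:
x = 146/3 (x = (⅓)*146 = 146/3 ≈ 48.667)
93*(0*8 + (20 - 35)/(38 + 10)) + x = 93*(0*8 + (20 - 35)/(38 + 10)) + 146/3 = 93*(0 - 15/48) + 146/3 = 93*(0 - 15*1/48) + 146/3 = 93*(0 - 5/16) + 146/3 = 93*(-5/16) + 146/3 = -465/16 + 146/3 = 941/48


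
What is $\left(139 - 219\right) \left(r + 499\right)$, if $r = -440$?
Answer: $-4720$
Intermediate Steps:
$\left(139 - 219\right) \left(r + 499\right) = \left(139 - 219\right) \left(-440 + 499\right) = \left(-80\right) 59 = -4720$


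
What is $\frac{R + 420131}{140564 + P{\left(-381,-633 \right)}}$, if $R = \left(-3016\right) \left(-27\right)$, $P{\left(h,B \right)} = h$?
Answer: $\frac{501563}{140183} \approx 3.5779$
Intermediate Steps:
$R = 81432$
$\frac{R + 420131}{140564 + P{\left(-381,-633 \right)}} = \frac{81432 + 420131}{140564 - 381} = \frac{501563}{140183}$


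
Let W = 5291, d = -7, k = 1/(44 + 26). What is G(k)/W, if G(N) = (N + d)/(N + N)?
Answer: -489/10582 ≈ -0.046211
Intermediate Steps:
k = 1/70 ≈ 0.014286
G(N) = (-7 + N)/(2*N) (G(N) = (N - 7)/(N + N) = (-7 + N)/((2*N)) = (-7 + N)*(1/(2*N)) = (-7 + N)/(2*N))
G(k)/W = ((-7 + 1/70)/(2*(1/70)))/5291 = ((½)*70*(-489/70))*(1/5291) = -489/2*1/5291 = -489/10582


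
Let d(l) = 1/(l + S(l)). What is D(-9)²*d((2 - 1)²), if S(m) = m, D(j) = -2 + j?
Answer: 121/2 ≈ 60.500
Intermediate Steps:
d(l) = 1/(2*l) (d(l) = 1/(l + l) = 1/(2*l))
D(-9)²*d((2 - 1)²) = (-2 - 9)²*(1/(2*((2 - 1)²))) = (-11)²*(1/(2*(1²))) = 121*((½)/1) = 121*((½)*1) = 121*(½) = 121/2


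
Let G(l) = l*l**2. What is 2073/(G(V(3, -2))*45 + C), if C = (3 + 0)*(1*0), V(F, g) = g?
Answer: -691/120 ≈ -5.7583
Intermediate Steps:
G(l) = l**3
C = 0 (C = 3*0 = 0)
2073/(G(V(3, -2))*45 + C) = 2073/((-2)**3*45 + 0) = 2073/(-8*45 + 0) = 2073/(-360 + 0) = 2073/(-360) = 2073*(-1/360) = -691/120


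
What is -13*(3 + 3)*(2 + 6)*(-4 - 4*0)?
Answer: 2496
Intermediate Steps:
-13*(3 + 3)*(2 + 6)*(-4 - 4*0) = -13*6*8*(-4 + 0) = -624*(-4) = -13*(-192) = 2496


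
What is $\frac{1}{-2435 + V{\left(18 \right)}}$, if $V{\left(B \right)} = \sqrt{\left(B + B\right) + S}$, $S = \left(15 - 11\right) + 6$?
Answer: $- \frac{2435}{5929179} - \frac{\sqrt{46}}{5929179} \approx -0.00041182$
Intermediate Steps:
$S = 10$ ($S = 4 + 6 = 10$)
$V{\left(B \right)} = \sqrt{10 + 2 B}$ ($V{\left(B \right)} = \sqrt{\left(B + B\right) + 10} = \sqrt{2 B + 10} = \sqrt{10 + 2 B}$)
$\frac{1}{-2435 + V{\left(18 \right)}} = \frac{1}{-2435 + \sqrt{10 + 2 \cdot 18}} = \frac{1}{-2435 + \sqrt{10 + 36}} = \frac{1}{-2435 + \sqrt{46}}$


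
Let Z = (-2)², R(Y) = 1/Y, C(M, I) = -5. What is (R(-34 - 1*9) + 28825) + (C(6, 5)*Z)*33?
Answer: 1211094/43 ≈ 28165.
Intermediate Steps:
Z = 4
(R(-34 - 1*9) + 28825) + (C(6, 5)*Z)*33 = (1/(-34 - 1*9) + 28825) - 5*4*33 = (1/(-34 - 9) + 28825) - 20*33 = (1/(-43) + 28825) - 660 = (-1/43 + 28825) - 660 = 1239474/43 - 660 = 1211094/43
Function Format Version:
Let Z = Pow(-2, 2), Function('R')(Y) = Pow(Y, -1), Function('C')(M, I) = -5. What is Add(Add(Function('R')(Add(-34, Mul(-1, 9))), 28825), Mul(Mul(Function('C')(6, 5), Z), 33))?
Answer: Rational(1211094, 43) ≈ 28165.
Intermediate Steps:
Z = 4
Add(Add(Function('R')(Add(-34, Mul(-1, 9))), 28825), Mul(Mul(Function('C')(6, 5), Z), 33)) = Add(Add(Pow(Add(-34, Mul(-1, 9)), -1), 28825), Mul(Mul(-5, 4), 33)) = Add(Add(Pow(Add(-34, -9), -1), 28825), Mul(-20, 33)) = Add(Add(Pow(-43, -1), 28825), -660) = Add(Add(Rational(-1, 43), 28825), -660) = Add(Rational(1239474, 43), -660) = Rational(1211094, 43)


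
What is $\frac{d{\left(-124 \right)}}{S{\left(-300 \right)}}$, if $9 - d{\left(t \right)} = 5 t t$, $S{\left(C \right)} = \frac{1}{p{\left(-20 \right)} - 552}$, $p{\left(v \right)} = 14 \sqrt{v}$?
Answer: $42432792 - 2152388 i \sqrt{5} \approx 4.2433 \cdot 10^{7} - 4.8129 \cdot 10^{6} i$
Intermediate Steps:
$S{\left(C \right)} = \frac{1}{-552 + 28 i \sqrt{5}}$ ($S{\left(C \right)} = \frac{1}{14 \sqrt{-20} - 552} = \frac{1}{14 \cdot 2 i \sqrt{5} - 552} = \frac{1}{28 i \sqrt{5} - 552} = \frac{1}{-552 + 28 i \sqrt{5}}$)
$d{\left(t \right)} = 9 - 5 t^{2}$ ($d{\left(t \right)} = 9 - 5 t t = 9 - 5 t^{2}$)
$\frac{d{\left(-124 \right)}}{S{\left(-300 \right)}} = \frac{9 - 5 \left(-124\right)^{2}}{- \frac{69}{38578} - \frac{7 i \sqrt{5}}{77156}} = \frac{9 - 76880}{- \frac{69}{38578} - \frac{7 i \sqrt{5}}{77156}} = - \frac{76871}{- \frac{69}{38578} - \frac{7 i \sqrt{5}}{77156}}$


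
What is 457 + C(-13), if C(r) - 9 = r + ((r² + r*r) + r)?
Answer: 778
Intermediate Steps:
C(r) = 9 + 2*r + 2*r² (C(r) = 9 + (r + ((r² + r*r) + r)) = 9 + (r + ((r² + r²) + r)) = 9 + (r + (2*r² + r)) = 9 + (r + (r + 2*r²)) = 9 + (2*r + 2*r²) = 9 + 2*r + 2*r²)
457 + C(-13) = 457 + (9 + 2*(-13) + 2*(-13)²) = 457 + (9 - 26 + 2*169) = 457 + (9 - 26 + 338) = 457 + 321 = 778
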